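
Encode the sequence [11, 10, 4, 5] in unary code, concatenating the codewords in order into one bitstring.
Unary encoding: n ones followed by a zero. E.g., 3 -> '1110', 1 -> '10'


Encode each number as n ones followed by a terminating 0:
  11 -> 111111111110 (12 bits)
  10 -> 11111111110 (11 bits)
  4 -> 11110 (5 bits)
  5 -> 111110 (6 bits)
Total length = 12 + 11 + 5 + 6 = 34 bits.

Unary([11, 10, 4, 5]) = 1111111111101111111111011110111110 (34 bits)


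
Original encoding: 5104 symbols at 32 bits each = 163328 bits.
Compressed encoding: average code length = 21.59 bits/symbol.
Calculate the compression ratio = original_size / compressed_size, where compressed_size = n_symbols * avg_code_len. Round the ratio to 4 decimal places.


original_size = n_symbols * orig_bits = 5104 * 32 = 163328 bits
compressed_size = n_symbols * avg_code_len = 5104 * 21.59 = 110195.36 bits
ratio = original_size / compressed_size = 163328 / 110195.36 = 1.4822

Compression ratio = 1.4822


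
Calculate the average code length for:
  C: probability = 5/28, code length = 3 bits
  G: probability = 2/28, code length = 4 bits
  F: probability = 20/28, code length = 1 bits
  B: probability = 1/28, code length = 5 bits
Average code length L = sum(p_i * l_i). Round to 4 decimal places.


Weighted contributions p_i * l_i:
  C: (5/28) * 3 = 15/28
  G: (2/28) * 4 = 8/28
  F: (20/28) * 1 = 20/28
  B: (1/28) * 5 = 5/28
Sum = (15 + 8 + 20 + 5)/28 = 48/28

L = 48/28 = 1.7143 bits/symbol


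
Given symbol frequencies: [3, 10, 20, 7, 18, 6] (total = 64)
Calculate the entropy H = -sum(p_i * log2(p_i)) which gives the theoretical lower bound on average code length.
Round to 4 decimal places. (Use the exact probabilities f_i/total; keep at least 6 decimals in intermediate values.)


Per-symbol terms -p_i * log2(p_i) with p_i = f_i/64:
  p = 3/64 = 0.046875: log2(p) = -4.415037, -p*log2(p) = 0.206955
  p = 10/64 = 0.156250: log2(p) = -2.678072, -p*log2(p) = 0.418449
  p = 20/64 = 0.312500: log2(p) = -1.678072, -p*log2(p) = 0.524397
  p = 7/64 = 0.109375: log2(p) = -3.192645, -p*log2(p) = 0.349196
  p = 18/64 = 0.281250: log2(p) = -1.830075, -p*log2(p) = 0.514709
  p = 6/64 = 0.093750: log2(p) = -3.415037, -p*log2(p) = 0.320160
H = 0.206955 + 0.418449 + 0.524397 + 0.349196 + 0.514709 + 0.320160 = 2.333866

H = 2.3339 bits/symbol


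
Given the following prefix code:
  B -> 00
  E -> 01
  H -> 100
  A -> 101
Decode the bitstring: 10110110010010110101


Decoding step by step:
Bits 101 -> A
Bits 101 -> A
Bits 100 -> H
Bits 100 -> H
Bits 101 -> A
Bits 101 -> A
Bits 01 -> E


Decoded message: AAHHAAE


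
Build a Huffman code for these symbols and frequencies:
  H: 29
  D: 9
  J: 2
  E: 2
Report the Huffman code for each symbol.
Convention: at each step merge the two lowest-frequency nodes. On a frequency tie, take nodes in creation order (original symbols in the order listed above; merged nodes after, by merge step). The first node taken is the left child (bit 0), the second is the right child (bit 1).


Huffman tree construction:
Step 1: Merge J(2) + E(2) = 4
Step 2: Merge (J+E)(4) + D(9) = 13
Step 3: Merge ((J+E)+D)(13) + H(29) = 42
Read each symbol's code off the tree from the root (left child = 0, right child = 1).

Codes:
  H: 1 (length 1)
  D: 01 (length 2)
  J: 000 (length 3)
  E: 001 (length 3)
Average code length: 59/42 = 1.4048 bits/symbol


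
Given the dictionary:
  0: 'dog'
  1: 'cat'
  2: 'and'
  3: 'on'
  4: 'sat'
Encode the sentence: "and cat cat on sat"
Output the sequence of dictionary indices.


Look up each word in the dictionary:
  'and' -> 2
  'cat' -> 1
  'cat' -> 1
  'on' -> 3
  'sat' -> 4

Encoded: [2, 1, 1, 3, 4]


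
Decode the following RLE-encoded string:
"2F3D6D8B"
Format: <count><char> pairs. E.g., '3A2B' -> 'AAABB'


Expanding each <count><char> pair:
  2F -> 'FF'
  3D -> 'DDD'
  6D -> 'DDDDDD'
  8B -> 'BBBBBBBB'

Decoded = FFDDDDDDDDDBBBBBBBB


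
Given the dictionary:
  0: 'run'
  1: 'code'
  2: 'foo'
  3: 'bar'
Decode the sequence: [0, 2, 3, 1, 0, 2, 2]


Look up each index in the dictionary:
  0 -> 'run'
  2 -> 'foo'
  3 -> 'bar'
  1 -> 'code'
  0 -> 'run'
  2 -> 'foo'
  2 -> 'foo'

Decoded: "run foo bar code run foo foo"


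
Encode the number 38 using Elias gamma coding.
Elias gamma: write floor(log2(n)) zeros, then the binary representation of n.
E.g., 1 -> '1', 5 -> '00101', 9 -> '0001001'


num_bits = floor(log2(38)) + 1 = 6
leading_zeros = num_bits - 1 = 5
binary(38) = 100110

Elias gamma(38) = '00000' + '100110' = 00000100110 (11 bits)


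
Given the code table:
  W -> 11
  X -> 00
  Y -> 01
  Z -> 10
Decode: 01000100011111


Decoding:
01 -> Y
00 -> X
01 -> Y
00 -> X
01 -> Y
11 -> W
11 -> W


Result: YXYXYWW


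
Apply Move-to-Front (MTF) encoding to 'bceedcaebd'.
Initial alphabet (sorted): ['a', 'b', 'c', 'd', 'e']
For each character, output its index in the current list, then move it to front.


MTF encoding:
'b': index 1 in ['a', 'b', 'c', 'd', 'e'] -> ['b', 'a', 'c', 'd', 'e']
'c': index 2 in ['b', 'a', 'c', 'd', 'e'] -> ['c', 'b', 'a', 'd', 'e']
'e': index 4 in ['c', 'b', 'a', 'd', 'e'] -> ['e', 'c', 'b', 'a', 'd']
'e': index 0 in ['e', 'c', 'b', 'a', 'd'] -> ['e', 'c', 'b', 'a', 'd']
'd': index 4 in ['e', 'c', 'b', 'a', 'd'] -> ['d', 'e', 'c', 'b', 'a']
'c': index 2 in ['d', 'e', 'c', 'b', 'a'] -> ['c', 'd', 'e', 'b', 'a']
'a': index 4 in ['c', 'd', 'e', 'b', 'a'] -> ['a', 'c', 'd', 'e', 'b']
'e': index 3 in ['a', 'c', 'd', 'e', 'b'] -> ['e', 'a', 'c', 'd', 'b']
'b': index 4 in ['e', 'a', 'c', 'd', 'b'] -> ['b', 'e', 'a', 'c', 'd']
'd': index 4 in ['b', 'e', 'a', 'c', 'd'] -> ['d', 'b', 'e', 'a', 'c']


Output: [1, 2, 4, 0, 4, 2, 4, 3, 4, 4]


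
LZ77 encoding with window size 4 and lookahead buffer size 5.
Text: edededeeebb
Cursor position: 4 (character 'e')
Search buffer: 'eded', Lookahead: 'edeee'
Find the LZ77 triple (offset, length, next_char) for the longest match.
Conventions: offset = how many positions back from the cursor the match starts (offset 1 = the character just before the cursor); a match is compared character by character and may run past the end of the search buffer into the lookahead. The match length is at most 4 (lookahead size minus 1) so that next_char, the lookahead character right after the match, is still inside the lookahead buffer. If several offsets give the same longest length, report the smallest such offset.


Try each offset into the search buffer:
  offset=1 (pos 3, char 'd'): match length 0
  offset=2 (pos 2, char 'e'): match length 3
  offset=3 (pos 1, char 'd'): match length 0
  offset=4 (pos 0, char 'e'): match length 3
Longest match has length 3, found at offsets 2, 4; take the smallest, offset 2.
next_char = character at position 4 + 3 = 7 -> 'e'

Best match: offset=2, length=3 (matching 'ede' starting at position 2)
LZ77 triple: (2, 3, 'e')


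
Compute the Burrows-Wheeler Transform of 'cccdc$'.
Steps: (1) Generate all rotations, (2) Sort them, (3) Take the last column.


Rotations (sorted):
  0: $cccdc -> last char: c
  1: c$cccd -> last char: d
  2: cccdc$ -> last char: $
  3: ccdc$c -> last char: c
  4: cdc$cc -> last char: c
  5: dc$ccc -> last char: c


BWT = cd$ccc


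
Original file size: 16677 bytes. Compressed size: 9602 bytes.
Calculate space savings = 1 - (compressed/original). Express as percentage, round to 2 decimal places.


ratio = compressed/original = 9602/16677 = 0.575763
savings = 1 - ratio = 1 - 0.575763 = 0.424237
as a percentage: 0.424237 * 100 = 42.42%

Space savings = 1 - 9602/16677 = 42.42%


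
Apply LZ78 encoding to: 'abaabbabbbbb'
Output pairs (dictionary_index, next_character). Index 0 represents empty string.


LZ78 encoding steps:
Dictionary: {0: ''}
Step 1: w='' (idx 0), next='a' -> output (0, 'a'), add 'a' as idx 1
Step 2: w='' (idx 0), next='b' -> output (0, 'b'), add 'b' as idx 2
Step 3: w='a' (idx 1), next='a' -> output (1, 'a'), add 'aa' as idx 3
Step 4: w='b' (idx 2), next='b' -> output (2, 'b'), add 'bb' as idx 4
Step 5: w='a' (idx 1), next='b' -> output (1, 'b'), add 'ab' as idx 5
Step 6: w='bb' (idx 4), next='b' -> output (4, 'b'), add 'bbb' as idx 6
Step 7: w='b' (idx 2), end of input -> output (2, '')


Encoded: [(0, 'a'), (0, 'b'), (1, 'a'), (2, 'b'), (1, 'b'), (4, 'b'), (2, '')]


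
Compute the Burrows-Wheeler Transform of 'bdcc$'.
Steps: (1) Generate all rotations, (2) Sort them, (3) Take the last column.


Rotations (sorted):
  0: $bdcc -> last char: c
  1: bdcc$ -> last char: $
  2: c$bdc -> last char: c
  3: cc$bd -> last char: d
  4: dcc$b -> last char: b


BWT = c$cdb


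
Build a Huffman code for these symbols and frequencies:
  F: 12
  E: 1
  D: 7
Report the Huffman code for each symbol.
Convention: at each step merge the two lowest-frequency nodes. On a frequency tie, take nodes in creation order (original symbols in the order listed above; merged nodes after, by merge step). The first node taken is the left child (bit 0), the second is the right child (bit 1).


Huffman tree construction:
Step 1: Merge E(1) + D(7) = 8
Step 2: Merge (E+D)(8) + F(12) = 20
Read each symbol's code off the tree from the root (left child = 0, right child = 1).

Codes:
  F: 1 (length 1)
  E: 00 (length 2)
  D: 01 (length 2)
Average code length: 28/20 = 1.4000 bits/symbol


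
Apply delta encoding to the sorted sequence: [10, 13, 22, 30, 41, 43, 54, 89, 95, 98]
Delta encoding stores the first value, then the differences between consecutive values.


First value: 10
Deltas:
  13 - 10 = 3
  22 - 13 = 9
  30 - 22 = 8
  41 - 30 = 11
  43 - 41 = 2
  54 - 43 = 11
  89 - 54 = 35
  95 - 89 = 6
  98 - 95 = 3


Delta encoded: [10, 3, 9, 8, 11, 2, 11, 35, 6, 3]


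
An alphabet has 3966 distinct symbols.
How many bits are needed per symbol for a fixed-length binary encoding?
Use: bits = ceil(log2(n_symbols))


log2(3966) = 11.9535
Bracket: 2^11 = 2048 < 3966 <= 2^12 = 4096
So ceil(log2(3966)) = 12

bits = ceil(log2(3966)) = ceil(11.9535) = 12 bits


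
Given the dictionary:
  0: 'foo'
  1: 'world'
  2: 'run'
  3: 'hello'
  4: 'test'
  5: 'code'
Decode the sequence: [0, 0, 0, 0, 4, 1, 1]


Look up each index in the dictionary:
  0 -> 'foo'
  0 -> 'foo'
  0 -> 'foo'
  0 -> 'foo'
  4 -> 'test'
  1 -> 'world'
  1 -> 'world'

Decoded: "foo foo foo foo test world world"


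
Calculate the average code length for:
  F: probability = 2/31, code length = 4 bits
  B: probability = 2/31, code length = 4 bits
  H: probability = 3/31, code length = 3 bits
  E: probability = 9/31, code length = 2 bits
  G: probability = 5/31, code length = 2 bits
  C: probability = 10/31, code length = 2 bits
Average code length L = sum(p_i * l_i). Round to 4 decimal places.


Weighted contributions p_i * l_i:
  F: (2/31) * 4 = 8/31
  B: (2/31) * 4 = 8/31
  H: (3/31) * 3 = 9/31
  E: (9/31) * 2 = 18/31
  G: (5/31) * 2 = 10/31
  C: (10/31) * 2 = 20/31
Sum = (8 + 8 + 9 + 18 + 10 + 20)/31 = 73/31

L = 73/31 = 2.3548 bits/symbol


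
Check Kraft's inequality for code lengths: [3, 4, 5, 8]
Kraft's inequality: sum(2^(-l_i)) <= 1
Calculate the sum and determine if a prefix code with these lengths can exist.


Sum = 2^(-3) + 2^(-4) + 2^(-5) + 2^(-8)
    = 0.125 + 0.0625 + 0.03125 + 0.00390625
    = 57/256 = 0.22265625
Since 0.22265625 <= 1, Kraft's inequality IS satisfied.
A prefix code with these lengths CAN exist.

Kraft sum = 0.22265625. Satisfied.


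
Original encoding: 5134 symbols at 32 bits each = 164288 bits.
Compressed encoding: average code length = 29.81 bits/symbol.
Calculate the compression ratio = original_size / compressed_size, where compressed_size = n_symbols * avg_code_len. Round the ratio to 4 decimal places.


original_size = n_symbols * orig_bits = 5134 * 32 = 164288 bits
compressed_size = n_symbols * avg_code_len = 5134 * 29.81 = 153044.54 bits
ratio = original_size / compressed_size = 164288 / 153044.54 = 1.0735

Compression ratio = 1.0735


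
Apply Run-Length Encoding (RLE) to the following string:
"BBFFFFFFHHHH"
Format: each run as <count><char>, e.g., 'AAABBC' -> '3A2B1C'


Scanning runs left to right:
  i=0: run of 'B' x 2 -> '2B'
  i=2: run of 'F' x 6 -> '6F'
  i=8: run of 'H' x 4 -> '4H'

RLE = 2B6F4H


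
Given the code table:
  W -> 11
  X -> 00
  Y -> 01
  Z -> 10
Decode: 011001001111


Decoding:
01 -> Y
10 -> Z
01 -> Y
00 -> X
11 -> W
11 -> W


Result: YZYXWW


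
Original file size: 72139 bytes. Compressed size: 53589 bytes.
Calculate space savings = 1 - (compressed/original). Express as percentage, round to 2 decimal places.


ratio = compressed/original = 53589/72139 = 0.742858
savings = 1 - ratio = 1 - 0.742858 = 0.257142
as a percentage: 0.257142 * 100 = 25.71%

Space savings = 1 - 53589/72139 = 25.71%


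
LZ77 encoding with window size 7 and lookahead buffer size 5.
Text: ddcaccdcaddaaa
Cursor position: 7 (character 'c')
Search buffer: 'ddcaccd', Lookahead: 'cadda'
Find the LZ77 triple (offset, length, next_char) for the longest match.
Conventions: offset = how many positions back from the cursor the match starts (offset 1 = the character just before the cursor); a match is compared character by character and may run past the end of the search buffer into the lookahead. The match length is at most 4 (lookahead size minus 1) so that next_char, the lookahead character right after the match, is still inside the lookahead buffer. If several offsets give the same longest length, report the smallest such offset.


Try each offset into the search buffer:
  offset=1 (pos 6, char 'd'): match length 0
  offset=2 (pos 5, char 'c'): match length 1
  offset=3 (pos 4, char 'c'): match length 1
  offset=4 (pos 3, char 'a'): match length 0
  offset=5 (pos 2, char 'c'): match length 2
  offset=6 (pos 1, char 'd'): match length 0
  offset=7 (pos 0, char 'd'): match length 0
Longest match has length 2 at offset 5.
next_char = character at position 7 + 2 = 9 -> 'd'

Best match: offset=5, length=2 (matching 'ca' starting at position 2)
LZ77 triple: (5, 2, 'd')


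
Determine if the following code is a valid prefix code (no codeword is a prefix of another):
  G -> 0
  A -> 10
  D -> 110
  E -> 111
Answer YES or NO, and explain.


Checking each pair (does one codeword prefix another?):
  G='0' vs A='10': no prefix
  G='0' vs D='110': no prefix
  G='0' vs E='111': no prefix
  A='10' vs G='0': no prefix
  A='10' vs D='110': no prefix
  A='10' vs E='111': no prefix
  D='110' vs G='0': no prefix
  D='110' vs A='10': no prefix
  D='110' vs E='111': no prefix
  E='111' vs G='0': no prefix
  E='111' vs A='10': no prefix
  E='111' vs D='110': no prefix
No violation found over all pairs.

YES -- this is a valid prefix code. No codeword is a prefix of any other codeword.


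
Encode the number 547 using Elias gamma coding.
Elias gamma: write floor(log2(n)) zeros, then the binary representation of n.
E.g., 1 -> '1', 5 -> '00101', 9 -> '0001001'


num_bits = floor(log2(547)) + 1 = 10
leading_zeros = num_bits - 1 = 9
binary(547) = 1000100011

Elias gamma(547) = '000000000' + '1000100011' = 0000000001000100011 (19 bits)


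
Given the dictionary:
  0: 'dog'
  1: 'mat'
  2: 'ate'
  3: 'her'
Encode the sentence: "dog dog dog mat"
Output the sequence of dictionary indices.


Look up each word in the dictionary:
  'dog' -> 0
  'dog' -> 0
  'dog' -> 0
  'mat' -> 1

Encoded: [0, 0, 0, 1]


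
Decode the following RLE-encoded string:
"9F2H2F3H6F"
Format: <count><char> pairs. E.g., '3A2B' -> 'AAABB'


Expanding each <count><char> pair:
  9F -> 'FFFFFFFFF'
  2H -> 'HH'
  2F -> 'FF'
  3H -> 'HHH'
  6F -> 'FFFFFF'

Decoded = FFFFFFFFFHHFFHHHFFFFFF


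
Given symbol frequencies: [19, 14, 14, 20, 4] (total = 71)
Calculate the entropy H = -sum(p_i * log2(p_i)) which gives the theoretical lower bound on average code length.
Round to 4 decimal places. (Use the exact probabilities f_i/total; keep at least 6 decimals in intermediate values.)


Per-symbol terms -p_i * log2(p_i) with p_i = f_i/71:
  p = 19/71 = 0.267606: log2(p) = -1.901820, -p*log2(p) = 0.508938
  p = 14/71 = 0.197183: log2(p) = -2.342392, -p*log2(p) = 0.461880
  p = 14/71 = 0.197183: log2(p) = -2.342392, -p*log2(p) = 0.461880
  p = 20/71 = 0.281690: log2(p) = -1.827819, -p*log2(p) = 0.514879
  p = 4/71 = 0.056338: log2(p) = -4.149747, -p*log2(p) = 0.233789
H = 0.508938 + 0.461880 + 0.461880 + 0.514879 + 0.233789 = 2.181366

H = 2.1814 bits/symbol


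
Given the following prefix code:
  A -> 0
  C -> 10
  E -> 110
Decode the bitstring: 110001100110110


Decoding step by step:
Bits 110 -> E
Bits 0 -> A
Bits 0 -> A
Bits 110 -> E
Bits 0 -> A
Bits 110 -> E
Bits 110 -> E


Decoded message: EAAEAEE


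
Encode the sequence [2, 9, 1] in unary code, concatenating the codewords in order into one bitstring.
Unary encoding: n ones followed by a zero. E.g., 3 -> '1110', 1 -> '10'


Encode each number as n ones followed by a terminating 0:
  2 -> 110 (3 bits)
  9 -> 1111111110 (10 bits)
  1 -> 10 (2 bits)
Total length = 3 + 10 + 2 = 15 bits.

Unary([2, 9, 1]) = 110111111111010 (15 bits)


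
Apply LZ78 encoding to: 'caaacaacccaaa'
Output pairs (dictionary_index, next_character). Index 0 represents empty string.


LZ78 encoding steps:
Dictionary: {0: ''}
Step 1: w='' (idx 0), next='c' -> output (0, 'c'), add 'c' as idx 1
Step 2: w='' (idx 0), next='a' -> output (0, 'a'), add 'a' as idx 2
Step 3: w='a' (idx 2), next='a' -> output (2, 'a'), add 'aa' as idx 3
Step 4: w='c' (idx 1), next='a' -> output (1, 'a'), add 'ca' as idx 4
Step 5: w='a' (idx 2), next='c' -> output (2, 'c'), add 'ac' as idx 5
Step 6: w='c' (idx 1), next='c' -> output (1, 'c'), add 'cc' as idx 6
Step 7: w='aa' (idx 3), next='a' -> output (3, 'a'), add 'aaa' as idx 7


Encoded: [(0, 'c'), (0, 'a'), (2, 'a'), (1, 'a'), (2, 'c'), (1, 'c'), (3, 'a')]


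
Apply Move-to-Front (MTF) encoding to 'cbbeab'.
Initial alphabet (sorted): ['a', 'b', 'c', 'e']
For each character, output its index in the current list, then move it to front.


MTF encoding:
'c': index 2 in ['a', 'b', 'c', 'e'] -> ['c', 'a', 'b', 'e']
'b': index 2 in ['c', 'a', 'b', 'e'] -> ['b', 'c', 'a', 'e']
'b': index 0 in ['b', 'c', 'a', 'e'] -> ['b', 'c', 'a', 'e']
'e': index 3 in ['b', 'c', 'a', 'e'] -> ['e', 'b', 'c', 'a']
'a': index 3 in ['e', 'b', 'c', 'a'] -> ['a', 'e', 'b', 'c']
'b': index 2 in ['a', 'e', 'b', 'c'] -> ['b', 'a', 'e', 'c']


Output: [2, 2, 0, 3, 3, 2]


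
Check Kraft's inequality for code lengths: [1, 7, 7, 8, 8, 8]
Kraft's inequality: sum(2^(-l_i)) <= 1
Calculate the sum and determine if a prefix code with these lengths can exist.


Sum = 2^(-1) + 2^(-7) + 2^(-7) + 2^(-8) + 2^(-8) + 2^(-8)
    = 0.5 + 0.0078125 + 0.0078125 + 0.00390625 + 0.00390625 + 0.00390625
    = 135/256 = 0.52734375
Since 0.52734375 <= 1, Kraft's inequality IS satisfied.
A prefix code with these lengths CAN exist.

Kraft sum = 0.52734375. Satisfied.


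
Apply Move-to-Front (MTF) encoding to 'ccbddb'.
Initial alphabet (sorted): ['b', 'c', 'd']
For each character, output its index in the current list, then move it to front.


MTF encoding:
'c': index 1 in ['b', 'c', 'd'] -> ['c', 'b', 'd']
'c': index 0 in ['c', 'b', 'd'] -> ['c', 'b', 'd']
'b': index 1 in ['c', 'b', 'd'] -> ['b', 'c', 'd']
'd': index 2 in ['b', 'c', 'd'] -> ['d', 'b', 'c']
'd': index 0 in ['d', 'b', 'c'] -> ['d', 'b', 'c']
'b': index 1 in ['d', 'b', 'c'] -> ['b', 'd', 'c']


Output: [1, 0, 1, 2, 0, 1]


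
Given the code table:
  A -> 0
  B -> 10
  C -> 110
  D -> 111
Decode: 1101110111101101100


Decoding:
110 -> C
111 -> D
0 -> A
111 -> D
10 -> B
110 -> C
110 -> C
0 -> A


Result: CDADBCCA


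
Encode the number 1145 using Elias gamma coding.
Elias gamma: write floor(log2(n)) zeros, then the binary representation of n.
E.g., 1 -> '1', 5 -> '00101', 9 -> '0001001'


num_bits = floor(log2(1145)) + 1 = 11
leading_zeros = num_bits - 1 = 10
binary(1145) = 10001111001

Elias gamma(1145) = '0000000000' + '10001111001' = 000000000010001111001 (21 bits)


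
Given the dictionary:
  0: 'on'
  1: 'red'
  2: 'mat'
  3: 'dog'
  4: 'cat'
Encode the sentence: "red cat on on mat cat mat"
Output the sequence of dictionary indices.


Look up each word in the dictionary:
  'red' -> 1
  'cat' -> 4
  'on' -> 0
  'on' -> 0
  'mat' -> 2
  'cat' -> 4
  'mat' -> 2

Encoded: [1, 4, 0, 0, 2, 4, 2]


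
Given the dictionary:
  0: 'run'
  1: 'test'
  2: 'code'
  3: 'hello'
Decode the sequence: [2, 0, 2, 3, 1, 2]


Look up each index in the dictionary:
  2 -> 'code'
  0 -> 'run'
  2 -> 'code'
  3 -> 'hello'
  1 -> 'test'
  2 -> 'code'

Decoded: "code run code hello test code"


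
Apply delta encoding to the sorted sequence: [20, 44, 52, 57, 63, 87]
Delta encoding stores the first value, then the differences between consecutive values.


First value: 20
Deltas:
  44 - 20 = 24
  52 - 44 = 8
  57 - 52 = 5
  63 - 57 = 6
  87 - 63 = 24


Delta encoded: [20, 24, 8, 5, 6, 24]


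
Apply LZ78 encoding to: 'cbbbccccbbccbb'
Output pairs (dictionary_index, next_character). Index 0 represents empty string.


LZ78 encoding steps:
Dictionary: {0: ''}
Step 1: w='' (idx 0), next='c' -> output (0, 'c'), add 'c' as idx 1
Step 2: w='' (idx 0), next='b' -> output (0, 'b'), add 'b' as idx 2
Step 3: w='b' (idx 2), next='b' -> output (2, 'b'), add 'bb' as idx 3
Step 4: w='c' (idx 1), next='c' -> output (1, 'c'), add 'cc' as idx 4
Step 5: w='cc' (idx 4), next='b' -> output (4, 'b'), add 'ccb' as idx 5
Step 6: w='b' (idx 2), next='c' -> output (2, 'c'), add 'bc' as idx 6
Step 7: w='c' (idx 1), next='b' -> output (1, 'b'), add 'cb' as idx 7
Step 8: w='b' (idx 2), end of input -> output (2, '')


Encoded: [(0, 'c'), (0, 'b'), (2, 'b'), (1, 'c'), (4, 'b'), (2, 'c'), (1, 'b'), (2, '')]


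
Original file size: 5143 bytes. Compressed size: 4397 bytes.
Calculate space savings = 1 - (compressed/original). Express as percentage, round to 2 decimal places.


ratio = compressed/original = 4397/5143 = 0.854948
savings = 1 - ratio = 1 - 0.854948 = 0.145052
as a percentage: 0.145052 * 100 = 14.51%

Space savings = 1 - 4397/5143 = 14.51%


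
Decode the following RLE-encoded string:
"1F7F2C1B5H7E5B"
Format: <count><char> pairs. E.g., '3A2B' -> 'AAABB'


Expanding each <count><char> pair:
  1F -> 'F'
  7F -> 'FFFFFFF'
  2C -> 'CC'
  1B -> 'B'
  5H -> 'HHHHH'
  7E -> 'EEEEEEE'
  5B -> 'BBBBB'

Decoded = FFFFFFFFCCBHHHHHEEEEEEEBBBBB


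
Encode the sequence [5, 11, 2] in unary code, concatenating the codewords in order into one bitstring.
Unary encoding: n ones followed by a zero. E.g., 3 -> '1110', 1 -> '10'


Encode each number as n ones followed by a terminating 0:
  5 -> 111110 (6 bits)
  11 -> 111111111110 (12 bits)
  2 -> 110 (3 bits)
Total length = 6 + 12 + 3 = 21 bits.

Unary([5, 11, 2]) = 111110111111111110110 (21 bits)


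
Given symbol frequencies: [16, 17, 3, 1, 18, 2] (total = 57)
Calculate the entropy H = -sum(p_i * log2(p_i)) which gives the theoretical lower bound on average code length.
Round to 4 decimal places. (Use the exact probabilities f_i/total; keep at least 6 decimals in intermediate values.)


Per-symbol terms -p_i * log2(p_i) with p_i = f_i/57:
  p = 16/57 = 0.280702: log2(p) = -1.832890, -p*log2(p) = 0.514495
  p = 17/57 = 0.298246: log2(p) = -1.745427, -p*log2(p) = 0.520566
  p = 3/57 = 0.052632: log2(p) = -4.247928, -p*log2(p) = 0.223575
  p = 1/57 = 0.017544: log2(p) = -5.832890, -p*log2(p) = 0.102331
  p = 18/57 = 0.315789: log2(p) = -1.662965, -p*log2(p) = 0.525147
  p = 2/57 = 0.035088: log2(p) = -4.832890, -p*log2(p) = 0.169575
H = 0.514495 + 0.520566 + 0.223575 + 0.102331 + 0.525147 + 0.169575 = 2.055689

H = 2.0557 bits/symbol


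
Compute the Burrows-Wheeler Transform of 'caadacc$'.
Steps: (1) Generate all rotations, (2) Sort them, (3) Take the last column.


Rotations (sorted):
  0: $caadacc -> last char: c
  1: aadacc$c -> last char: c
  2: acc$caad -> last char: d
  3: adacc$ca -> last char: a
  4: c$caadac -> last char: c
  5: caadacc$ -> last char: $
  6: cc$caada -> last char: a
  7: dacc$caa -> last char: a


BWT = ccdac$aa


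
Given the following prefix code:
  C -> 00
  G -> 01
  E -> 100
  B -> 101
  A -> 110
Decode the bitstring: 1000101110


Decoding step by step:
Bits 100 -> E
Bits 01 -> G
Bits 01 -> G
Bits 110 -> A


Decoded message: EGGA


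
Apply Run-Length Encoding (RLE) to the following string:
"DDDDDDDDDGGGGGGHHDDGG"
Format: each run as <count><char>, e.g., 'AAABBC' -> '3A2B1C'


Scanning runs left to right:
  i=0: run of 'D' x 9 -> '9D'
  i=9: run of 'G' x 6 -> '6G'
  i=15: run of 'H' x 2 -> '2H'
  i=17: run of 'D' x 2 -> '2D'
  i=19: run of 'G' x 2 -> '2G'

RLE = 9D6G2H2D2G


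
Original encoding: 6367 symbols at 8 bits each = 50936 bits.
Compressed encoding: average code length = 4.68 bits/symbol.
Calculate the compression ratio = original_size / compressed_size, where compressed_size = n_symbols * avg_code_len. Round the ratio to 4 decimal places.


original_size = n_symbols * orig_bits = 6367 * 8 = 50936 bits
compressed_size = n_symbols * avg_code_len = 6367 * 4.68 = 29797.56 bits
ratio = original_size / compressed_size = 50936 / 29797.56 = 1.7094

Compression ratio = 1.7094


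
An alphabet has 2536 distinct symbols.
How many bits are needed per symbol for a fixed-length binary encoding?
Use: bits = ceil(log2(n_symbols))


log2(2536) = 11.3083
Bracket: 2^11 = 2048 < 2536 <= 2^12 = 4096
So ceil(log2(2536)) = 12

bits = ceil(log2(2536)) = ceil(11.3083) = 12 bits


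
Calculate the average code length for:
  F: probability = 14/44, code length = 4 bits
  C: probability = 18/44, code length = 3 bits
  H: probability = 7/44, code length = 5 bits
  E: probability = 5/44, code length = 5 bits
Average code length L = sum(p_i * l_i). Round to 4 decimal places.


Weighted contributions p_i * l_i:
  F: (14/44) * 4 = 56/44
  C: (18/44) * 3 = 54/44
  H: (7/44) * 5 = 35/44
  E: (5/44) * 5 = 25/44
Sum = (56 + 54 + 35 + 25)/44 = 170/44

L = 170/44 = 3.8636 bits/symbol


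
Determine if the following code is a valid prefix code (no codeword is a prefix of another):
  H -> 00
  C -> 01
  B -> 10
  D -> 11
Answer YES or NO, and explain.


Checking each pair (does one codeword prefix another?):
  H='00' vs C='01': no prefix
  H='00' vs B='10': no prefix
  H='00' vs D='11': no prefix
  C='01' vs H='00': no prefix
  C='01' vs B='10': no prefix
  C='01' vs D='11': no prefix
  B='10' vs H='00': no prefix
  B='10' vs C='01': no prefix
  B='10' vs D='11': no prefix
  D='11' vs H='00': no prefix
  D='11' vs C='01': no prefix
  D='11' vs B='10': no prefix
No violation found over all pairs.

YES -- this is a valid prefix code. No codeword is a prefix of any other codeword.


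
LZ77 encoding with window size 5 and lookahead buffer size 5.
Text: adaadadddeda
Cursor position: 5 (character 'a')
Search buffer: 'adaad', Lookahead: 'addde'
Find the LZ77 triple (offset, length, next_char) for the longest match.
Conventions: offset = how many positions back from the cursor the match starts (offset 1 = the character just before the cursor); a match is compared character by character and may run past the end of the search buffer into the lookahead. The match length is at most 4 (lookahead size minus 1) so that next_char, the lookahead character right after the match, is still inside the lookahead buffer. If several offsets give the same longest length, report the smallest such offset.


Try each offset into the search buffer:
  offset=1 (pos 4, char 'd'): match length 0
  offset=2 (pos 3, char 'a'): match length 2
  offset=3 (pos 2, char 'a'): match length 1
  offset=4 (pos 1, char 'd'): match length 0
  offset=5 (pos 0, char 'a'): match length 2
Longest match has length 2, found at offsets 2, 5; take the smallest, offset 2.
next_char = character at position 5 + 2 = 7 -> 'd'

Best match: offset=2, length=2 (matching 'ad' starting at position 3)
LZ77 triple: (2, 2, 'd')


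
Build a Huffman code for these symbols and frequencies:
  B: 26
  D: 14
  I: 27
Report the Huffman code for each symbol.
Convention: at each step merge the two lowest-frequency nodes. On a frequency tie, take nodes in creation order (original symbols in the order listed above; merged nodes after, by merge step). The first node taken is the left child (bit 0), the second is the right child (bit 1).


Huffman tree construction:
Step 1: Merge D(14) + B(26) = 40
Step 2: Merge I(27) + (D+B)(40) = 67
Read each symbol's code off the tree from the root (left child = 0, right child = 1).

Codes:
  B: 11 (length 2)
  D: 10 (length 2)
  I: 0 (length 1)
Average code length: 107/67 = 1.5970 bits/symbol


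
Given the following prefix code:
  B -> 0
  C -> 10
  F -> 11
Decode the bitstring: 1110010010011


Decoding step by step:
Bits 11 -> F
Bits 10 -> C
Bits 0 -> B
Bits 10 -> C
Bits 0 -> B
Bits 10 -> C
Bits 0 -> B
Bits 11 -> F


Decoded message: FCBCBCBF


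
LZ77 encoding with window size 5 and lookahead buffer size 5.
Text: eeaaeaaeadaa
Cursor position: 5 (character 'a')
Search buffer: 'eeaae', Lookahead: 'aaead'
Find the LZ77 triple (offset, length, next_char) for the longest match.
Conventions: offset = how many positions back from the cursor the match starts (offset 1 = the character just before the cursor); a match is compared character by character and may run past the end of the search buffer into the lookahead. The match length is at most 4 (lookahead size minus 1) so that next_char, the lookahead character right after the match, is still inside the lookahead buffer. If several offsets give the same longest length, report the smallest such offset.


Try each offset into the search buffer:
  offset=1 (pos 4, char 'e'): match length 0
  offset=2 (pos 3, char 'a'): match length 1
  offset=3 (pos 2, char 'a'): match length 4
  offset=4 (pos 1, char 'e'): match length 0
  offset=5 (pos 0, char 'e'): match length 0
Longest match has length 4 at offset 3.
next_char = character at position 5 + 4 = 9 -> 'd'

Best match: offset=3, length=4 (matching 'aaea' starting at position 2)
LZ77 triple: (3, 4, 'd')


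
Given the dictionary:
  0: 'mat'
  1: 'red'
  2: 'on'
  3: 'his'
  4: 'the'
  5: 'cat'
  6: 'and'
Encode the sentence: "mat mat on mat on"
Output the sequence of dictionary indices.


Look up each word in the dictionary:
  'mat' -> 0
  'mat' -> 0
  'on' -> 2
  'mat' -> 0
  'on' -> 2

Encoded: [0, 0, 2, 0, 2]


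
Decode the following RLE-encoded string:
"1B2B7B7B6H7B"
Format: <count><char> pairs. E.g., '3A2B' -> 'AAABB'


Expanding each <count><char> pair:
  1B -> 'B'
  2B -> 'BB'
  7B -> 'BBBBBBB'
  7B -> 'BBBBBBB'
  6H -> 'HHHHHH'
  7B -> 'BBBBBBB'

Decoded = BBBBBBBBBBBBBBBBBHHHHHHBBBBBBB


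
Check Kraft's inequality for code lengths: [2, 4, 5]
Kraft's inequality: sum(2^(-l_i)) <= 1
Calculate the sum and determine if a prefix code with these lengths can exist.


Sum = 2^(-2) + 2^(-4) + 2^(-5)
    = 0.25 + 0.0625 + 0.03125
    = 11/32 = 0.34375
Since 0.34375 <= 1, Kraft's inequality IS satisfied.
A prefix code with these lengths CAN exist.

Kraft sum = 0.34375. Satisfied.


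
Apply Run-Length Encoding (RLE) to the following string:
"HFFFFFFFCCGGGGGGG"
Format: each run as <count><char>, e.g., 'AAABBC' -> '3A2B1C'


Scanning runs left to right:
  i=0: run of 'H' x 1 -> '1H'
  i=1: run of 'F' x 7 -> '7F'
  i=8: run of 'C' x 2 -> '2C'
  i=10: run of 'G' x 7 -> '7G'

RLE = 1H7F2C7G


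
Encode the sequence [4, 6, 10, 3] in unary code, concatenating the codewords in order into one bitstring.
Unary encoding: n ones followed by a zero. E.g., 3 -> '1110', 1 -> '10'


Encode each number as n ones followed by a terminating 0:
  4 -> 11110 (5 bits)
  6 -> 1111110 (7 bits)
  10 -> 11111111110 (11 bits)
  3 -> 1110 (4 bits)
Total length = 5 + 7 + 11 + 4 = 27 bits.

Unary([4, 6, 10, 3]) = 111101111110111111111101110 (27 bits)


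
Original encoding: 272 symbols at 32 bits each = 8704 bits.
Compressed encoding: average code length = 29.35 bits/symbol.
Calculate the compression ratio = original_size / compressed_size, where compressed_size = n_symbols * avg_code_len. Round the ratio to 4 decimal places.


original_size = n_symbols * orig_bits = 272 * 32 = 8704 bits
compressed_size = n_symbols * avg_code_len = 272 * 29.35 = 7983.2 bits
ratio = original_size / compressed_size = 8704 / 7983.2 = 1.0903

Compression ratio = 1.0903


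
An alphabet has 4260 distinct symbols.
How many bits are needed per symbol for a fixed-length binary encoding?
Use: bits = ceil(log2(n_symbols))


log2(4260) = 12.0566
Bracket: 2^12 = 4096 < 4260 <= 2^13 = 8192
So ceil(log2(4260)) = 13

bits = ceil(log2(4260)) = ceil(12.0566) = 13 bits


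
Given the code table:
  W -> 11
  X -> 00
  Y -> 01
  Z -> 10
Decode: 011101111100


Decoding:
01 -> Y
11 -> W
01 -> Y
11 -> W
11 -> W
00 -> X


Result: YWYWWX


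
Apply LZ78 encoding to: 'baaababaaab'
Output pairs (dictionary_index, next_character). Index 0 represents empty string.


LZ78 encoding steps:
Dictionary: {0: ''}
Step 1: w='' (idx 0), next='b' -> output (0, 'b'), add 'b' as idx 1
Step 2: w='' (idx 0), next='a' -> output (0, 'a'), add 'a' as idx 2
Step 3: w='a' (idx 2), next='a' -> output (2, 'a'), add 'aa' as idx 3
Step 4: w='b' (idx 1), next='a' -> output (1, 'a'), add 'ba' as idx 4
Step 5: w='ba' (idx 4), next='a' -> output (4, 'a'), add 'baa' as idx 5
Step 6: w='a' (idx 2), next='b' -> output (2, 'b'), add 'ab' as idx 6


Encoded: [(0, 'b'), (0, 'a'), (2, 'a'), (1, 'a'), (4, 'a'), (2, 'b')]


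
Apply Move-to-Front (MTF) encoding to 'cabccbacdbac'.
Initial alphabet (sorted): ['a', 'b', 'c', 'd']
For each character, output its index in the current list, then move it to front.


MTF encoding:
'c': index 2 in ['a', 'b', 'c', 'd'] -> ['c', 'a', 'b', 'd']
'a': index 1 in ['c', 'a', 'b', 'd'] -> ['a', 'c', 'b', 'd']
'b': index 2 in ['a', 'c', 'b', 'd'] -> ['b', 'a', 'c', 'd']
'c': index 2 in ['b', 'a', 'c', 'd'] -> ['c', 'b', 'a', 'd']
'c': index 0 in ['c', 'b', 'a', 'd'] -> ['c', 'b', 'a', 'd']
'b': index 1 in ['c', 'b', 'a', 'd'] -> ['b', 'c', 'a', 'd']
'a': index 2 in ['b', 'c', 'a', 'd'] -> ['a', 'b', 'c', 'd']
'c': index 2 in ['a', 'b', 'c', 'd'] -> ['c', 'a', 'b', 'd']
'd': index 3 in ['c', 'a', 'b', 'd'] -> ['d', 'c', 'a', 'b']
'b': index 3 in ['d', 'c', 'a', 'b'] -> ['b', 'd', 'c', 'a']
'a': index 3 in ['b', 'd', 'c', 'a'] -> ['a', 'b', 'd', 'c']
'c': index 3 in ['a', 'b', 'd', 'c'] -> ['c', 'a', 'b', 'd']


Output: [2, 1, 2, 2, 0, 1, 2, 2, 3, 3, 3, 3]


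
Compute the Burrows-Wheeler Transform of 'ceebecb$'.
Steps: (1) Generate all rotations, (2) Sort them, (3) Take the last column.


Rotations (sorted):
  0: $ceebecb -> last char: b
  1: b$ceebec -> last char: c
  2: becb$cee -> last char: e
  3: cb$ceebe -> last char: e
  4: ceebecb$ -> last char: $
  5: ebecb$ce -> last char: e
  6: ecb$ceeb -> last char: b
  7: eebecb$c -> last char: c


BWT = bcee$ebc


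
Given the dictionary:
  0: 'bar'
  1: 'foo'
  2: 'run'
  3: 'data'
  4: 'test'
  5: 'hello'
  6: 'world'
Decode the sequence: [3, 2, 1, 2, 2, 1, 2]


Look up each index in the dictionary:
  3 -> 'data'
  2 -> 'run'
  1 -> 'foo'
  2 -> 'run'
  2 -> 'run'
  1 -> 'foo'
  2 -> 'run'

Decoded: "data run foo run run foo run"


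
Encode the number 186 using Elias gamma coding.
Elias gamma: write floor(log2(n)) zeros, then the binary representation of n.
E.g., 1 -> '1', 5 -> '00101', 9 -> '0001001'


num_bits = floor(log2(186)) + 1 = 8
leading_zeros = num_bits - 1 = 7
binary(186) = 10111010

Elias gamma(186) = '0000000' + '10111010' = 000000010111010 (15 bits)


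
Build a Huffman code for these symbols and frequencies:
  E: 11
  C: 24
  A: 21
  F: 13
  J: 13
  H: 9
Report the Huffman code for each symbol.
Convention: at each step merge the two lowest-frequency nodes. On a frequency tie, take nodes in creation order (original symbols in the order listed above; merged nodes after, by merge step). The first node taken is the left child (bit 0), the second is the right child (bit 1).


Huffman tree construction:
Step 1: Merge H(9) + E(11) = 20
Step 2: Merge F(13) + J(13) = 26
Step 3: Merge (H+E)(20) + A(21) = 41
Step 4: Merge C(24) + (F+J)(26) = 50
Step 5: Merge ((H+E)+A)(41) + (C+(F+J))(50) = 91
Read each symbol's code off the tree from the root (left child = 0, right child = 1).

Codes:
  E: 001 (length 3)
  C: 10 (length 2)
  A: 01 (length 2)
  F: 110 (length 3)
  J: 111 (length 3)
  H: 000 (length 3)
Average code length: 228/91 = 2.5055 bits/symbol


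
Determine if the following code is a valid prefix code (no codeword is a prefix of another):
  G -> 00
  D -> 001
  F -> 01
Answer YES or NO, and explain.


Checking each pair (does one codeword prefix another?):
  G='00' vs D='001': prefix -- VIOLATION

NO -- this is NOT a valid prefix code. G (00) is a prefix of D (001).


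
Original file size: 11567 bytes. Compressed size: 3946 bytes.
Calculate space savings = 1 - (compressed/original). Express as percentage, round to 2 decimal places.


ratio = compressed/original = 3946/11567 = 0.341143
savings = 1 - ratio = 1 - 0.341143 = 0.658857
as a percentage: 0.658857 * 100 = 65.89%

Space savings = 1 - 3946/11567 = 65.89%


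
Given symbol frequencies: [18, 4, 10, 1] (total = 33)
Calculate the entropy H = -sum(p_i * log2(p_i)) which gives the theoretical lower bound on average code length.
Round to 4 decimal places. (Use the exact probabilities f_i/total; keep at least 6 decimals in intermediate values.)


Per-symbol terms -p_i * log2(p_i) with p_i = f_i/33:
  p = 18/33 = 0.545455: log2(p) = -0.874469, -p*log2(p) = 0.476983
  p = 4/33 = 0.121212: log2(p) = -3.044394, -p*log2(p) = 0.369017
  p = 10/33 = 0.303030: log2(p) = -1.722466, -p*log2(p) = 0.521959
  p = 1/33 = 0.030303: log2(p) = -5.044394, -p*log2(p) = 0.152860
H = 0.476983 + 0.369017 + 0.521959 + 0.152860 = 1.520819

H = 1.5208 bits/symbol


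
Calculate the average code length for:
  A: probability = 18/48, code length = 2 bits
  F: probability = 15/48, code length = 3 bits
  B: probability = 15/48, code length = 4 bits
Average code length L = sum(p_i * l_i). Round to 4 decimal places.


Weighted contributions p_i * l_i:
  A: (18/48) * 2 = 36/48
  F: (15/48) * 3 = 45/48
  B: (15/48) * 4 = 60/48
Sum = (36 + 45 + 60)/48 = 141/48

L = 141/48 = 2.9375 bits/symbol


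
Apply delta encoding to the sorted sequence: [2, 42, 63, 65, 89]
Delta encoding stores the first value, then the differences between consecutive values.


First value: 2
Deltas:
  42 - 2 = 40
  63 - 42 = 21
  65 - 63 = 2
  89 - 65 = 24


Delta encoded: [2, 40, 21, 2, 24]


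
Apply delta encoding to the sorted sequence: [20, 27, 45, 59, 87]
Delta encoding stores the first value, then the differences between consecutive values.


First value: 20
Deltas:
  27 - 20 = 7
  45 - 27 = 18
  59 - 45 = 14
  87 - 59 = 28


Delta encoded: [20, 7, 18, 14, 28]


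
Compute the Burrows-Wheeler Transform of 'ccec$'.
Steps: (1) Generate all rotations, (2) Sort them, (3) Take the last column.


Rotations (sorted):
  0: $ccec -> last char: c
  1: c$cce -> last char: e
  2: ccec$ -> last char: $
  3: cec$c -> last char: c
  4: ec$cc -> last char: c


BWT = ce$cc


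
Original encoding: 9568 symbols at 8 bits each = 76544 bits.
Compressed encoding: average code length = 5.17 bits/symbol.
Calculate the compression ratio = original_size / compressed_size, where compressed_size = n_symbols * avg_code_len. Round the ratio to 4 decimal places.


original_size = n_symbols * orig_bits = 9568 * 8 = 76544 bits
compressed_size = n_symbols * avg_code_len = 9568 * 5.17 = 49466.56 bits
ratio = original_size / compressed_size = 76544 / 49466.56 = 1.5474

Compression ratio = 1.5474


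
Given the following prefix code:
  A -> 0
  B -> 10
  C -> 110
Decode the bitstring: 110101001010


Decoding step by step:
Bits 110 -> C
Bits 10 -> B
Bits 10 -> B
Bits 0 -> A
Bits 10 -> B
Bits 10 -> B


Decoded message: CBBABB


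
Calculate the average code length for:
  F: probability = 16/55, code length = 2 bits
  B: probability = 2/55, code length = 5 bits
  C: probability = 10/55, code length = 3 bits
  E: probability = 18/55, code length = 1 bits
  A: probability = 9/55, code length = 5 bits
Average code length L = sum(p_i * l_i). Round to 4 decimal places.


Weighted contributions p_i * l_i:
  F: (16/55) * 2 = 32/55
  B: (2/55) * 5 = 10/55
  C: (10/55) * 3 = 30/55
  E: (18/55) * 1 = 18/55
  A: (9/55) * 5 = 45/55
Sum = (32 + 10 + 30 + 18 + 45)/55 = 135/55

L = 135/55 = 2.4545 bits/symbol
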